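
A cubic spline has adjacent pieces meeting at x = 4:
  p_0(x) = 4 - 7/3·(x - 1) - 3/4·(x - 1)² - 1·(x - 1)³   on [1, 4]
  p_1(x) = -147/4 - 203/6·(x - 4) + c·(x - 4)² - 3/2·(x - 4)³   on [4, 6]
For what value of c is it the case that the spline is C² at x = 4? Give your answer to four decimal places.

p_0''(x) = -3/2 - 6·(x - 1), so p_0''(4) = -39/2. On the right, p_1''(4) = 2c, so c = -39/4.

-9.7500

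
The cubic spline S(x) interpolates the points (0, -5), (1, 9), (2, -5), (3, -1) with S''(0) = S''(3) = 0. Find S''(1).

-52

With σ_i denoting the second derivative at x_i, h_i = 1, 1, 1, and Δ_i = (y_(i+1) − y_i)/h_i = 14, -14, 4:
  1·σ_0 + 4·σ_1 + 1·σ_2 = 6(Δ_1 - Δ_0) = -168
  1·σ_1 + 4·σ_2 + 1·σ_3 = 6(Δ_2 - Δ_1) = 108
Natural end conditions: σ_0 = σ_3 = 0.
Forward elimination and back-substitution give σ_0 = 0, σ_1 = -52, σ_2 = 40, σ_3 = 0.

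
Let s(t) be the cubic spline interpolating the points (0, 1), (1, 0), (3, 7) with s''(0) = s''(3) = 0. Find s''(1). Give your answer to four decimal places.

Put m_i = s'' at the i-th knot. Here h = (1, 2) and Δ = (-1, 7/2), so the interior equations h_(i-1)·m_(i-1) + 2(h_(i-1)+h_i)·m_i + h_i·m_(i+1) = 6(Δ_i − Δ_(i-1)) read
  1·m_0 + 6·m_1 + 2·m_2 = 6(Δ_1 - Δ_0) = 27
Natural end conditions: m_0 = m_2 = 0.
Forward elimination and back-substitution give m_0 = 0, m_1 = 9/2, m_2 = 0.

4.5000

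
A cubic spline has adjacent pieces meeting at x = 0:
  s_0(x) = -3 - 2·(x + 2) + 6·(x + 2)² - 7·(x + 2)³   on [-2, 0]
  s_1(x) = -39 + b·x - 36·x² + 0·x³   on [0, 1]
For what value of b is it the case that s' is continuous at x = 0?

-62

s_0'(x) = -2 + 12·(x + 2) - 21·(x + 2)², so s_0'(0) = -62. On the right, s_1'(0) = b, so b = -62.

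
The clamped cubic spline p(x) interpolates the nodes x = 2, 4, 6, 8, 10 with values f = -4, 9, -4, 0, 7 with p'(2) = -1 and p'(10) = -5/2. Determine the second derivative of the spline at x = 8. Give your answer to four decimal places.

Write M_i for p''(x_i). With h_i = 2, 2, 2, 2 and divided differences Δ_i = 13/2, -13/2, 2, 7/2, the continuity of p' gives the tridiagonal system
  2·M_0 + 8·M_1 + 2·M_2 = 6(Δ_1 - Δ_0) = -78
  2·M_1 + 8·M_2 + 2·M_3 = 6(Δ_2 - Δ_1) = 51
  2·M_2 + 8·M_3 + 2·M_4 = 6(Δ_3 - Δ_2) = 9
Clamped end conditions give two more equations: 2h_0·M_0 + h_0·M_1 = 6(Δ_0 - p'(2)) = 45 and h_3·M_3 + 2h_3·M_4 = 6(p'(10) - Δ_3) = -36.
Forward elimination and back-substitution give M_0 = 279/14, M_1 = -243/14, M_2 = 21/2, M_3 = 6/7, M_4 = -66/7.

0.8571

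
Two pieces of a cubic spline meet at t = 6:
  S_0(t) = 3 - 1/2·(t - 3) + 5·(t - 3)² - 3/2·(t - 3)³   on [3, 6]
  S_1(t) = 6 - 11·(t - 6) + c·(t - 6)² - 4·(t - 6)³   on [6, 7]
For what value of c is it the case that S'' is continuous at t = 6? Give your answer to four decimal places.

S_0''(t) = 10 - 9·(t - 3), so S_0''(6) = -17. On the right, S_1''(6) = 2c, so c = -17/2.

-8.5000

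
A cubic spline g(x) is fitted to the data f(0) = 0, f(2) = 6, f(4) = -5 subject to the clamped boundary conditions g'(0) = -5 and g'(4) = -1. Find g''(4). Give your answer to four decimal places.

14.1250

Let M_i = g''(x_i). Step sizes h_i = 2, 2; slopes of the chords Δ_i = (y_(i+1) - y_i)/h_i = 3, -11/2.
  2·M_0 + 8·M_1 + 2·M_2 = 6(Δ_1 - Δ_0) = -51
Clamped end conditions give two more equations: 2h_0·M_0 + h_0·M_1 = 6(Δ_0 - g'(0)) = 48 and h_1·M_1 + 2h_1·M_2 = 6(g'(4) - Δ_1) = 27.
Forward elimination and back-substitution give M_0 = 155/8, M_1 = -59/4, M_2 = 113/8.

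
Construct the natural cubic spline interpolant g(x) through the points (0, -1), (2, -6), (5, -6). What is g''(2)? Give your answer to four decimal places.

1.5000

With m_i denoting the second derivative at x_i, h_i = 2, 3, and Δ_i = (y_(i+1) − y_i)/h_i = -5/2, 0:
  2·m_0 + 10·m_1 + 3·m_2 = 6(Δ_1 - Δ_0) = 15
Natural end conditions: m_0 = m_2 = 0.
Solving the tridiagonal system: m_0 = 0, m_1 = 3/2, m_2 = 0.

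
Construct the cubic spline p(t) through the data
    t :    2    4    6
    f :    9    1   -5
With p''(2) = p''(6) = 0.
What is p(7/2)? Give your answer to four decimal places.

2.8359

Write M_i for p''(x_i). With h_i = 2, 2 and divided differences Δ_i = -4, -3, the continuity of p' gives the tridiagonal system
  2·M_0 + 8·M_1 + 2·M_2 = 6(Δ_1 - Δ_0) = 6
Natural end conditions: M_0 = M_2 = 0.
Forward elimination and back-substitution give M_0 = 0, M_1 = 3/4, M_2 = 0.
On [2, 4], p(t) = 9 - 17/4·(t - 2) + 0·(t - 2)² + 1/16·(t - 2)³.
With (t - 2) = 3/2: p(7/2) = 363/128.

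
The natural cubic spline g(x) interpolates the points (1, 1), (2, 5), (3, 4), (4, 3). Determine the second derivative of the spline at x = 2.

-8

Write M_i for g''(x_i). With h_i = 1, 1, 1 and divided differences Δ_i = 4, -1, -1, the continuity of g' gives the tridiagonal system
  1·M_0 + 4·M_1 + 1·M_2 = 6(Δ_1 - Δ_0) = -30
  1·M_1 + 4·M_2 + 1·M_3 = 6(Δ_2 - Δ_1) = 0
Natural end conditions: M_0 = M_3 = 0.
Hence M_0 = 0, M_1 = -8, M_2 = 2, M_3 = 0.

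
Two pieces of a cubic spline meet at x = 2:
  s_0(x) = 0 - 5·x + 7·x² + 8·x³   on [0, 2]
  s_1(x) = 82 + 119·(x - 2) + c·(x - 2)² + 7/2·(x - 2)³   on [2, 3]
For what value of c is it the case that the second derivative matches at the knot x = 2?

55

s_0''(x) = 14 + 48·x, so s_0''(2) = 110. On the right, s_1''(2) = 2c, so c = 55.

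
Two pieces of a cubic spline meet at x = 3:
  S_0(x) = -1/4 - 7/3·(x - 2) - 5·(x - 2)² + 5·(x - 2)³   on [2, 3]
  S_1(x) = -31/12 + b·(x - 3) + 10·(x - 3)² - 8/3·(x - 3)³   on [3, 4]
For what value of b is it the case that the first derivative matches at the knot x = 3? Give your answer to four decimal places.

S_0'(x) = -7/3 - 10·(x - 2) + 15·(x - 2)², so S_0'(3) = 8/3. On the right, S_1'(3) = b, so b = 8/3.

2.6667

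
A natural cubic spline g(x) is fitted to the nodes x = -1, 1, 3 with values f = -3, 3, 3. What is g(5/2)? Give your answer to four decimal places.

Let M_i = g''(x_i). Step sizes h_i = 2, 2; slopes of the chords Δ_i = (y_(i+1) - y_i)/h_i = 3, 0.
  2·M_0 + 8·M_1 + 2·M_2 = 6(Δ_1 - Δ_0) = -18
Natural end conditions: M_0 = M_2 = 0.
Solving the tridiagonal system: M_0 = 0, M_1 = -9/4, M_2 = 0.
On [1, 3], g(x) = 3 + 3/2·(x - 1) - 9/8·(x - 1)² + 3/16·(x - 1)³.
With (x - 1) = 3/2: g(5/2) = 429/128.

3.3516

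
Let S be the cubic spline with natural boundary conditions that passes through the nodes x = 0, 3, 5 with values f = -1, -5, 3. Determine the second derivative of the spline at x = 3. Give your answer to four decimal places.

3.2000

Put m_i = S'' at the i-th knot. Here h = (3, 2) and Δ = (-4/3, 4), so the interior equations h_(i-1)·m_(i-1) + 2(h_(i-1)+h_i)·m_i + h_i·m_(i+1) = 6(Δ_i − Δ_(i-1)) read
  3·m_0 + 10·m_1 + 2·m_2 = 6(Δ_1 - Δ_0) = 32
Natural end conditions: m_0 = m_2 = 0.
Solving: m_0 = 0, m_1 = 16/5, m_2 = 0.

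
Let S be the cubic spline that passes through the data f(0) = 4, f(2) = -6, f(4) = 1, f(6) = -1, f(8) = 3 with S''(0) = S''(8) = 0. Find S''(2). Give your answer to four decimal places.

7.9554

Let σ_i = S''(x_i). Step sizes h_i = 2, 2, 2, 2; slopes of the chords Δ_i = (y_(i+1) - y_i)/h_i = -5, 7/2, -1, 2.
  2·σ_0 + 8·σ_1 + 2·σ_2 = 6(Δ_1 - Δ_0) = 51
  2·σ_1 + 8·σ_2 + 2·σ_3 = 6(Δ_2 - Δ_1) = -27
  2·σ_2 + 8·σ_3 + 2·σ_4 = 6(Δ_3 - Δ_2) = 18
Natural end conditions: σ_0 = σ_4 = 0.
Solving: σ_0 = 0, σ_1 = 891/112, σ_2 = -177/28, σ_3 = 429/112, σ_4 = 0.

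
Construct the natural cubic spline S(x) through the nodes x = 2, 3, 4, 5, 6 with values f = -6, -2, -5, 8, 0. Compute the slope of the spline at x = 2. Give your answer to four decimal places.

Write m_i for S''(x_i). With h_i = 1, 1, 1, 1 and divided differences Δ_i = 4, -3, 13, -8, the continuity of S' gives the tridiagonal system
  1·m_0 + 4·m_1 + 1·m_2 = 6(Δ_1 - Δ_0) = -42
  1·m_1 + 4·m_2 + 1·m_3 = 6(Δ_2 - Δ_1) = 96
  1·m_2 + 4·m_3 + 1·m_4 = 6(Δ_3 - Δ_2) = -126
Natural end conditions: m_0 = m_4 = 0.
Hence m_0 = 0, m_1 = -285/14, m_2 = 276/7, m_3 = -579/14, m_4 = 0.
On [2, 3], S'(x) = b_0 + 2c_0·(x - 2) + 3d_0·(x - 2)² with b_0 = Δ_0 - h_0(2m_0 + m_1)/6 = 207/28, c_0 = m_0/2 = 0, d_0 = (m_1 - m_0)/(6h_0) = -95/28. So S'(2) = 207/28.

7.3929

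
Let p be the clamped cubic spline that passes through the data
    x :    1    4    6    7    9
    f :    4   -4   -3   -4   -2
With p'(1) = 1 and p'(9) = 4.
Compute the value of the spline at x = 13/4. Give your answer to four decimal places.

-2.0604

Put M_i = p'' at the i-th knot. Here h = (3, 2, 1, 2) and Δ = (-8/3, 1/2, -1, 1), so the interior equations h_(i-1)·M_(i-1) + 2(h_(i-1)+h_i)·M_i + h_i·M_(i+1) = 6(Δ_i − Δ_(i-1)) read
  3·M_0 + 10·M_1 + 2·M_2 = 6(Δ_1 - Δ_0) = 19
  2·M_1 + 6·M_2 + 1·M_3 = 6(Δ_2 - Δ_1) = -9
  1·M_2 + 6·M_3 + 2·M_4 = 6(Δ_3 - Δ_2) = 12
Clamped end conditions give two more equations: 2h_0·M_0 + h_0·M_1 = 6(Δ_0 - p'(1)) = -22 and h_3·M_3 + 2h_3·M_4 = 6(p'(9) - Δ_3) = 18.
Hence M_0 = -2627/453, M_1 = 644/151, M_2 = -472/151, M_3 = 185/151, M_4 = 587/151.
On [1, 4], p(x) = 4 + 1·(x - 1) - 2627/906·(x - 1)² + 4559/8154·(x - 1)³.
With (x - 1) = 9/4: p(13/4) = -39823/19328.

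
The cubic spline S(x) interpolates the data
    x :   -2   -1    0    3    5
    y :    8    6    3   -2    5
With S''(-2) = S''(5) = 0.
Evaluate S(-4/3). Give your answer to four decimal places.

Put σ_i = S'' at the i-th knot. Here h = (1, 1, 3, 2) and Δ = (-2, -3, -5/3, 7/2), so the interior equations h_(i-1)·σ_(i-1) + 2(h_(i-1)+h_i)·σ_i + h_i·σ_(i+1) = 6(Δ_i − Δ_(i-1)) read
  1·σ_0 + 4·σ_1 + 1·σ_2 = 6(Δ_1 - Δ_0) = -6
  1·σ_1 + 8·σ_2 + 3·σ_3 = 6(Δ_2 - Δ_1) = 8
  3·σ_2 + 10·σ_3 + 2·σ_4 = 6(Δ_3 - Δ_2) = 31
Natural end conditions: σ_0 = σ_4 = 0.
Forward elimination and back-substitution give σ_0 = 0, σ_1 = -413/274, σ_2 = 4/137, σ_3 = 847/274, σ_4 = 0.
On [-2, -1], S(x) = 8 - 2875/1644·(x + 2) + 0·(x + 2)² - 413/1644·(x + 2)³.
With (x + 2) = 2/3: S(-4/3) = 150025/22194.

6.7597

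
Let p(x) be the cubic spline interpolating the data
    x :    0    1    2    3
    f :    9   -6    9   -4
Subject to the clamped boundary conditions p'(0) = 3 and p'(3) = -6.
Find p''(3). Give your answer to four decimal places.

With M_i denoting the second derivative at x_i, h_i = 1, 1, 1, and Δ_i = (y_(i+1) − y_i)/h_i = -15, 15, -13:
  1·M_0 + 4·M_1 + 1·M_2 = 6(Δ_1 - Δ_0) = 180
  1·M_1 + 4·M_2 + 1·M_3 = 6(Δ_2 - Δ_1) = -168
Clamped end conditions give two more equations: 2h_0·M_0 + h_0·M_1 = 6(Δ_0 - p'(0)) = -108 and h_2·M_2 + 2h_2·M_3 = 6(p'(3) - Δ_2) = 42.
Hence M_0 = -494/5, M_1 = 448/5, M_2 = -398/5, M_3 = 304/5.

60.8000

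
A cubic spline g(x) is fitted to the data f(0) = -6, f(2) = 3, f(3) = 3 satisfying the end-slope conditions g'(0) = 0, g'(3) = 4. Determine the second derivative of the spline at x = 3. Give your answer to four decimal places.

Put m_i = g'' at the i-th knot. Here h = (2, 1) and Δ = (9/2, 0), so the interior equations h_(i-1)·m_(i-1) + 2(h_(i-1)+h_i)·m_i + h_i·m_(i+1) = 6(Δ_i − Δ_(i-1)) read
  2·m_0 + 6·m_1 + 1·m_2 = 6(Δ_1 - Δ_0) = -27
Clamped end conditions give two more equations: 2h_0·m_0 + h_0·m_1 = 6(Δ_0 - g'(0)) = 27 and h_1·m_1 + 2h_1·m_2 = 6(g'(3) - Δ_1) = 24.
Forward elimination and back-substitution give m_0 = 151/12, m_1 = -35/3, m_2 = 107/6.

17.8333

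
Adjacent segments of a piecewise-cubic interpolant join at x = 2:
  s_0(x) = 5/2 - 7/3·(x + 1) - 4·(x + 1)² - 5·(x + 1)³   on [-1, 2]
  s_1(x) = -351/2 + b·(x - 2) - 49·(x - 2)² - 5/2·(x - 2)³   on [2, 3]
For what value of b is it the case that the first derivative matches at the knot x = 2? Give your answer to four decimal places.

s_0'(x) = -7/3 - 8·(x + 1) - 15·(x + 1)², so s_0'(2) = -484/3. On the right, s_1'(2) = b, so b = -484/3.

-161.3333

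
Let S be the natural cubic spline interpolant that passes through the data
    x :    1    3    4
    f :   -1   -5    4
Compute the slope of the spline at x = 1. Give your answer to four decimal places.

With M_i denoting the second derivative at x_i, h_i = 2, 1, and Δ_i = (y_(i+1) − y_i)/h_i = -2, 9:
  2·M_0 + 6·M_1 + 1·M_2 = 6(Δ_1 - Δ_0) = 66
Natural end conditions: M_0 = M_2 = 0.
Solving the tridiagonal system: M_0 = 0, M_1 = 11, M_2 = 0.
On [1, 3], S'(x) = b_0 + 2c_0·(x - 1) + 3d_0·(x - 1)² with b_0 = Δ_0 - h_0(2M_0 + M_1)/6 = -17/3, c_0 = M_0/2 = 0, d_0 = (M_1 - M_0)/(6h_0) = 11/12. So S'(1) = -17/3.

-5.6667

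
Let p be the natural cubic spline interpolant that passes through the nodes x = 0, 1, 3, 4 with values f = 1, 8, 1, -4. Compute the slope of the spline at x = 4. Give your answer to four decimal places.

-4.6250

With m_i denoting the second derivative at x_i, h_i = 1, 2, 1, and Δ_i = (y_(i+1) − y_i)/h_i = 7, -7/2, -5:
  1·m_0 + 6·m_1 + 2·m_2 = 6(Δ_1 - Δ_0) = -63
  2·m_1 + 6·m_2 + 1·m_3 = 6(Δ_2 - Δ_1) = -9
Natural end conditions: m_0 = m_3 = 0.
Solving the tridiagonal system: m_0 = 0, m_1 = -45/4, m_2 = 9/4, m_3 = 0.
On [3, 4], p'(x) = b_2 + 2c_2·(x - 3) + 3d_2·(x - 3)² with b_2 = Δ_2 - h_2(2m_2 + m_3)/6 = -23/4, c_2 = m_2/2 = 9/8, d_2 = (m_3 - m_2)/(6h_2) = -3/8. So p'(4) = -37/8.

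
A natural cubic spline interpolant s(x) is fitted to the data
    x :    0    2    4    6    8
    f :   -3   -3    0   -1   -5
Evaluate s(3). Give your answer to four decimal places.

Put σ_i = s'' at the i-th knot. Here h = (2, 2, 2, 2) and Δ = (0, 3/2, -1/2, -2), so the interior equations h_(i-1)·σ_(i-1) + 2(h_(i-1)+h_i)·σ_i + h_i·σ_(i+1) = 6(Δ_i − Δ_(i-1)) read
  2·σ_0 + 8·σ_1 + 2·σ_2 = 6(Δ_1 - Δ_0) = 9
  2·σ_1 + 8·σ_2 + 2·σ_3 = 6(Δ_2 - Δ_1) = -12
  2·σ_2 + 8·σ_3 + 2·σ_4 = 6(Δ_3 - Δ_2) = -9
Natural end conditions: σ_0 = σ_4 = 0.
Forward elimination and back-substitution give σ_0 = 0, σ_1 = 87/56, σ_2 = -12/7, σ_3 = -39/56, σ_4 = 0.
On [2, 4], s(x) = -3 + 29/28·(x - 2) + 87/112·(x - 2)² - 61/224·(x - 2)³.
With (x - 2) = 1: s(3) = -327/224.

-1.4598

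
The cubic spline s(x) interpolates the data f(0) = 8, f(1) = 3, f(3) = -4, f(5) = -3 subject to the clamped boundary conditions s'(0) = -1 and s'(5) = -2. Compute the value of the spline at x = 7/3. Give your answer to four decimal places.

Let M_i = s''(x_i). Step sizes h_i = 1, 2, 2; slopes of the chords Δ_i = (y_(i+1) - y_i)/h_i = -5, -7/2, 1/2.
  1·M_0 + 6·M_1 + 2·M_2 = 6(Δ_1 - Δ_0) = 9
  2·M_1 + 8·M_2 + 2·M_3 = 6(Δ_2 - Δ_1) = 24
Clamped end conditions give two more equations: 2h_0·M_0 + h_0·M_1 = 6(Δ_0 - s'(0)) = -24 and h_2·M_2 + 2h_2·M_3 = 6(s'(5) - Δ_2) = -15.
Hence M_0 = -304/23, M_1 = 56/23, M_2 = 175/46, M_3 = -130/23.
On [1, 3], s(x) = 3 - 147/23·(x - 1) + 28/23·(x - 1)² + 21/184·(x - 1)³.
With (x - 1) = 4/3: s(7/3) = -71/23.

-3.0870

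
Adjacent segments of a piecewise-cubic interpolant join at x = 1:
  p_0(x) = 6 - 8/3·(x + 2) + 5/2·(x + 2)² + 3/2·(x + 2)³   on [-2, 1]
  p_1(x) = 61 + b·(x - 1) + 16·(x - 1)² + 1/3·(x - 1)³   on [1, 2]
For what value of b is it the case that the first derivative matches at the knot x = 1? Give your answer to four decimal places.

p_0'(x) = -8/3 + 5·(x + 2) + 9/2·(x + 2)², so p_0'(1) = 317/6. On the right, p_1'(1) = b, so b = 317/6.

52.8333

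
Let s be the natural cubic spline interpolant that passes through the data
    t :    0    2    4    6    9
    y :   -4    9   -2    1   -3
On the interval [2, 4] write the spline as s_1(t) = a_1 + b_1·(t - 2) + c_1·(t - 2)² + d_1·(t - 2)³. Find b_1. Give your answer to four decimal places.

Let M_i = s''(x_i). Step sizes h_i = 2, 2, 2, 3; slopes of the chords Δ_i = (y_(i+1) - y_i)/h_i = 13/2, -11/2, 3/2, -4/3.
  2·M_0 + 8·M_1 + 2·M_2 = 6(Δ_1 - Δ_0) = -72
  2·M_1 + 8·M_2 + 2·M_3 = 6(Δ_2 - Δ_1) = 42
  2·M_2 + 10·M_3 + 3·M_4 = 6(Δ_3 - Δ_2) = -17
Natural end conditions: M_0 = M_4 = 0.
Hence M_0 = 0, M_1 = -1595/142, M_2 = 634/71, M_3 = -495/142, M_4 = 0.
On [2, 4], with s_1(t) = a_1 + b_1·(t - 2) + c_1·(t - 2)² + d_1·(t - 2)³: c_1 = M_1/2 = -1595/284, d_1 = (M_2 - M_1)/(6h_1) = 2863/1704, b_1 = Δ_1 - h_1(2M_1 + M_2)/6 = -421/426.

-0.9883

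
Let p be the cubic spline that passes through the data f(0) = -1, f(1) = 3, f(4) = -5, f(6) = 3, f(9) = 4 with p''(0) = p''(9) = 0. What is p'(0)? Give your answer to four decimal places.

5.2714

Let σ_i = p''(x_i). Step sizes h_i = 1, 3, 2, 3; slopes of the chords Δ_i = (y_(i+1) - y_i)/h_i = 4, -8/3, 4, 1/3.
  1·σ_0 + 8·σ_1 + 3·σ_2 = 6(Δ_1 - Δ_0) = -40
  3·σ_1 + 10·σ_2 + 2·σ_3 = 6(Δ_2 - Δ_1) = 40
  2·σ_2 + 10·σ_3 + 3·σ_4 = 6(Δ_3 - Δ_2) = -22
Natural end conditions: σ_0 = σ_4 = 0.
Hence σ_0 = 0, σ_1 = -862/113, σ_2 = 792/113, σ_3 = -407/113, σ_4 = 0.
On [0, 1], p'(t) = b_0 + 2c_0·t + 3d_0·t² with b_0 = Δ_0 - h_0(2σ_0 + σ_1)/6 = 1787/339, c_0 = σ_0/2 = 0, d_0 = (σ_1 - σ_0)/(6h_0) = -431/339. So p'(0) = 1787/339.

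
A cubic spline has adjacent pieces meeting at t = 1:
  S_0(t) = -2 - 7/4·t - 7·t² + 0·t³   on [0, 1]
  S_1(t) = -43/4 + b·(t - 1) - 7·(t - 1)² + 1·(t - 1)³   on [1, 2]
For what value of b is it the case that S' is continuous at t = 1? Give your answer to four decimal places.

-15.7500

S_0'(t) = -7/4 - 14·t + 0·t², so S_0'(1) = -63/4. On the right, S_1'(1) = b, so b = -63/4.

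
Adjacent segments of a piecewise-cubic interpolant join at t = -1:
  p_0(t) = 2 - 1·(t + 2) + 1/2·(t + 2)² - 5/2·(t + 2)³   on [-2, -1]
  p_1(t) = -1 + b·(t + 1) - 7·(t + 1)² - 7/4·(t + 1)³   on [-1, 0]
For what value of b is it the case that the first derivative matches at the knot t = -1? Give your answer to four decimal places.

-7.5000

p_0'(t) = -1 + 1·(t + 2) - 15/2·(t + 2)², so p_0'(-1) = -15/2. On the right, p_1'(-1) = b, so b = -15/2.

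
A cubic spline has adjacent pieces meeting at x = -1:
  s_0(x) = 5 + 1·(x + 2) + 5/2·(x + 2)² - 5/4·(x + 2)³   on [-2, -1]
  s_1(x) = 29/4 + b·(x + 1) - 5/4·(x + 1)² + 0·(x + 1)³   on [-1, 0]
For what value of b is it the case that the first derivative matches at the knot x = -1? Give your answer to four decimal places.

s_0'(x) = 1 + 5·(x + 2) - 15/4·(x + 2)², so s_0'(-1) = 9/4. On the right, s_1'(-1) = b, so b = 9/4.

2.2500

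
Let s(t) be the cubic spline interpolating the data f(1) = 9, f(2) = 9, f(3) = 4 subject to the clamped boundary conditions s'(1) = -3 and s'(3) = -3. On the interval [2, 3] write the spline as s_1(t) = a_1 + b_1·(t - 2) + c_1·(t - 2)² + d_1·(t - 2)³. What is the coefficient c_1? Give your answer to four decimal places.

Let M_i = s''(x_i). Step sizes h_i = 1, 1; slopes of the chords Δ_i = (y_(i+1) - y_i)/h_i = 0, -5.
  1·M_0 + 4·M_1 + 1·M_2 = 6(Δ_1 - Δ_0) = -30
Clamped end conditions give two more equations: 2h_0·M_0 + h_0·M_1 = 6(Δ_0 - s'(1)) = 18 and h_1·M_1 + 2h_1·M_2 = 6(s'(3) - Δ_1) = 12.
Forward elimination and back-substitution give M_0 = 33/2, M_1 = -15, M_2 = 27/2.
On [2, 3], with s_1(t) = a_1 + b_1·(t - 2) + c_1·(t - 2)² + d_1·(t - 2)³: c_1 = M_1/2 = -15/2, d_1 = (M_2 - M_1)/(6h_1) = 19/4, b_1 = Δ_1 - h_1(2M_1 + M_2)/6 = -9/4.

-7.5000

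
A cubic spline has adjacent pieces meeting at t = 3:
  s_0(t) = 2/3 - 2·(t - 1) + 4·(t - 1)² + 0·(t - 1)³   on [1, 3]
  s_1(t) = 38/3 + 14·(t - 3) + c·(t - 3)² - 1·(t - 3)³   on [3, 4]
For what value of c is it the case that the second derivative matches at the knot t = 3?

s_0''(t) = 8 + 0·(t - 1), so s_0''(3) = 8. On the right, s_1''(3) = 2c, so c = 4.

4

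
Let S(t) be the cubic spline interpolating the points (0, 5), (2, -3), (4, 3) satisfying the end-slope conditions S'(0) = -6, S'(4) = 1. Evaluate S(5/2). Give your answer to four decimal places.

With M_i denoting the second derivative at x_i, h_i = 2, 2, and Δ_i = (y_(i+1) − y_i)/h_i = -4, 3:
  2·M_0 + 8·M_1 + 2·M_2 = 6(Δ_1 - Δ_0) = 42
Clamped end conditions give two more equations: 2h_0·M_0 + h_0·M_1 = 6(Δ_0 - S'(0)) = 12 and h_1·M_1 + 2h_1·M_2 = 6(S'(4) - Δ_1) = -12.
Solving: M_0 = -1/2, M_1 = 7, M_2 = -13/2.
On [2, 4], S(t) = -3 + 1/2·(t - 2) + 7/2·(t - 2)² - 9/8·(t - 2)³.
With (t - 2) = 1/2: S(5/2) = -129/64.

-2.0156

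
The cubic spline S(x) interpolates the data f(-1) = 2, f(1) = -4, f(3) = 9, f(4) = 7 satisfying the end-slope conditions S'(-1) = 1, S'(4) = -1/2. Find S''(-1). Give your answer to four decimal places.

-13.1087

Write M_i for S''(x_i). With h_i = 2, 2, 1 and divided differences Δ_i = -3, 13/2, -2, the continuity of S' gives the tridiagonal system
  2·M_0 + 8·M_1 + 2·M_2 = 6(Δ_1 - Δ_0) = 57
  2·M_1 + 6·M_2 + 1·M_3 = 6(Δ_2 - Δ_1) = -51
Clamped end conditions give two more equations: 2h_0·M_0 + h_0·M_1 = 6(Δ_0 - S'(-1)) = -24 and h_2·M_2 + 2h_2·M_3 = 6(S'(4) - Δ_2) = 9.
Solving: M_0 = -603/46, M_1 = 327/23, M_2 = -351/23, M_3 = 279/23.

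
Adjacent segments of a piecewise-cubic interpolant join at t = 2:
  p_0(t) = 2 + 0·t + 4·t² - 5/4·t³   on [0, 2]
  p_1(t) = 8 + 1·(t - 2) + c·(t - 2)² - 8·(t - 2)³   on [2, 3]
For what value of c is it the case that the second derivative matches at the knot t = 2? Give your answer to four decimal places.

-3.5000

p_0''(t) = 8 - 15/2·t, so p_0''(2) = -7. On the right, p_1''(2) = 2c, so c = -7/2.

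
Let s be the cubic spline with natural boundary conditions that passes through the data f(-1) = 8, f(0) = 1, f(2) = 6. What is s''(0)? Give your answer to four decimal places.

Let M_i = s''(x_i). Step sizes h_i = 1, 2; slopes of the chords Δ_i = (y_(i+1) - y_i)/h_i = -7, 5/2.
  1·M_0 + 6·M_1 + 2·M_2 = 6(Δ_1 - Δ_0) = 57
Natural end conditions: M_0 = M_2 = 0.
Forward elimination and back-substitution give M_0 = 0, M_1 = 19/2, M_2 = 0.

9.5000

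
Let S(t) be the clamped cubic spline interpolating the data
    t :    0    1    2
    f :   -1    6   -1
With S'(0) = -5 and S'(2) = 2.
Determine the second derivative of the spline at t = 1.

Write M_i for S''(x_i). With h_i = 1, 1 and divided differences Δ_i = 7, -7, the continuity of S' gives the tridiagonal system
  1·M_0 + 4·M_1 + 1·M_2 = 6(Δ_1 - Δ_0) = -84
Clamped end conditions give two more equations: 2h_0·M_0 + h_0·M_1 = 6(Δ_0 - S'(0)) = 72 and h_1·M_1 + 2h_1·M_2 = 6(S'(2) - Δ_1) = 54.
Forward elimination and back-substitution give M_0 = 121/2, M_1 = -49, M_2 = 103/2.

-49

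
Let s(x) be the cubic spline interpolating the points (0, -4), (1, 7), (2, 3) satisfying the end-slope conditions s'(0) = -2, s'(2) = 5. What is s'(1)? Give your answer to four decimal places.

4.5000

Write M_i for s''(x_i). With h_i = 1, 1 and divided differences Δ_i = 11, -4, the continuity of s' gives the tridiagonal system
  1·M_0 + 4·M_1 + 1·M_2 = 6(Δ_1 - Δ_0) = -90
Clamped end conditions give two more equations: 2h_0·M_0 + h_0·M_1 = 6(Δ_0 - s'(0)) = 78 and h_1·M_1 + 2h_1·M_2 = 6(s'(2) - Δ_1) = 54.
Forward elimination and back-substitution give M_0 = 65, M_1 = -52, M_2 = 53.
On [1, 2], s'(x) = b_1 + 2c_1·(x - 1) + 3d_1·(x - 1)² with b_1 = Δ_1 - h_1(2M_1 + M_2)/6 = 9/2, c_1 = M_1/2 = -26, d_1 = (M_2 - M_1)/(6h_1) = 35/2. So s'(1) = 9/2.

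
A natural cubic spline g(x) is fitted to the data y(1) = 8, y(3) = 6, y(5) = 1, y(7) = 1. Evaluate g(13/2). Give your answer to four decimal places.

0.6406

With M_i denoting the second derivative at x_i, h_i = 2, 2, 2, and Δ_i = (y_(i+1) − y_i)/h_i = -1, -5/2, 0:
  2·M_0 + 8·M_1 + 2·M_2 = 6(Δ_1 - Δ_0) = -9
  2·M_1 + 8·M_2 + 2·M_3 = 6(Δ_2 - Δ_1) = 15
Natural end conditions: M_0 = M_3 = 0.
Solving: M_0 = 0, M_1 = -17/10, M_2 = 23/10, M_3 = 0.
On [5, 7], g(x) = 1 - 23/15·(x - 5) + 23/20·(x - 5)² - 23/120·(x - 5)³.
With (x - 5) = 3/2: g(13/2) = 41/64.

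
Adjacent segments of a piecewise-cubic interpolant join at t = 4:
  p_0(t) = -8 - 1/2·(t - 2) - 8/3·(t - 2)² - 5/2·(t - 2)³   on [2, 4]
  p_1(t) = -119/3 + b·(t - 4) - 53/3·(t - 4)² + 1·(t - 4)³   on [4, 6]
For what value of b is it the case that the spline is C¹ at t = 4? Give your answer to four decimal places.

p_0'(t) = -1/2 - 16/3·(t - 2) - 15/2·(t - 2)², so p_0'(4) = -247/6. On the right, p_1'(4) = b, so b = -247/6.

-41.1667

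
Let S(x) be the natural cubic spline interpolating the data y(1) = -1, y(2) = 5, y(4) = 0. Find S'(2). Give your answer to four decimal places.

With M_i denoting the second derivative at x_i, h_i = 1, 2, and Δ_i = (y_(i+1) − y_i)/h_i = 6, -5/2:
  1·M_0 + 6·M_1 + 2·M_2 = 6(Δ_1 - Δ_0) = -51
Natural end conditions: M_0 = M_2 = 0.
Solving the tridiagonal system: M_0 = 0, M_1 = -17/2, M_2 = 0.
On [2, 4], S'(x) = b_1 + 2c_1·(x - 2) + 3d_1·(x - 2)² with b_1 = Δ_1 - h_1(2M_1 + M_2)/6 = 19/6, c_1 = M_1/2 = -17/4, d_1 = (M_2 - M_1)/(6h_1) = 17/24. So S'(2) = 19/6.

3.1667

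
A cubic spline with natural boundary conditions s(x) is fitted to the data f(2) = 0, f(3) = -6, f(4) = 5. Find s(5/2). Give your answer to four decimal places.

Let m_i = s''(x_i). Step sizes h_i = 1, 1; slopes of the chords Δ_i = (y_(i+1) - y_i)/h_i = -6, 11.
  1·m_0 + 4·m_1 + 1·m_2 = 6(Δ_1 - Δ_0) = 102
Natural end conditions: m_0 = m_2 = 0.
Solving the tridiagonal system: m_0 = 0, m_1 = 51/2, m_2 = 0.
On [2, 3], s(x) = 0 - 41/4·(x - 2) + 0·(x - 2)² + 17/4·(x - 2)³.
With (x - 2) = 1/2: s(5/2) = -147/32.

-4.5938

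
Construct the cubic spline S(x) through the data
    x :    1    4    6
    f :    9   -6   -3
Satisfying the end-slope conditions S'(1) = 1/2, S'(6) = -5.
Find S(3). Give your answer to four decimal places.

-1.8889

With M_i denoting the second derivative at x_i, h_i = 3, 2, and Δ_i = (y_(i+1) − y_i)/h_i = -5, 3/2:
  3·M_0 + 10·M_1 + 2·M_2 = 6(Δ_1 - Δ_0) = 39
Clamped end conditions give two more equations: 2h_0·M_0 + h_0·M_1 = 6(Δ_0 - S'(1)) = -33 and h_1·M_1 + 2h_1·M_2 = 6(S'(6) - Δ_1) = -39.
Solving: M_0 = -21/2, M_1 = 10, M_2 = -59/4.
On [1, 4], S(x) = 9 + 1/2·(x - 1) - 21/4·(x - 1)² + 41/36·(x - 1)³.
With (x - 1) = 2: S(3) = -17/9.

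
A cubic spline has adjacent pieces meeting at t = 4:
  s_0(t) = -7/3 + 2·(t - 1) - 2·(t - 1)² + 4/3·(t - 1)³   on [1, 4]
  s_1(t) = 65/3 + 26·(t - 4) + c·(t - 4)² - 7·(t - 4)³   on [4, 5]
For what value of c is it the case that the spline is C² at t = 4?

10

s_0''(t) = -4 + 8·(t - 1), so s_0''(4) = 20. On the right, s_1''(4) = 2c, so c = 10.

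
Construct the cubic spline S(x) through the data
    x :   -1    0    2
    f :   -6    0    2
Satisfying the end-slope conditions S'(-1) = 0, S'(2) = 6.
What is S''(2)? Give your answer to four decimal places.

Write M_i for S''(x_i). With h_i = 1, 2 and divided differences Δ_i = 6, 1, the continuity of S' gives the tridiagonal system
  1·M_0 + 6·M_1 + 2·M_2 = 6(Δ_1 - Δ_0) = -30
Clamped end conditions give two more equations: 2h_0·M_0 + h_0·M_1 = 6(Δ_0 - S'(-1)) = 36 and h_1·M_1 + 2h_1·M_2 = 6(S'(2) - Δ_1) = 30.
Forward elimination and back-substitution give M_0 = 25, M_1 = -14, M_2 = 29/2.

14.5000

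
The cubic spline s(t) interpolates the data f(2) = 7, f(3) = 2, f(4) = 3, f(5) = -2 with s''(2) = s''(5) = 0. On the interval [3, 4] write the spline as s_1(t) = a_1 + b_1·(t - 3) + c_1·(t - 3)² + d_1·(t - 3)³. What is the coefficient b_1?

Put M_i = s'' at the i-th knot. Here h = (1, 1, 1) and Δ = (-5, 1, -5), so the interior equations h_(i-1)·M_(i-1) + 2(h_(i-1)+h_i)·M_i + h_i·M_(i+1) = 6(Δ_i − Δ_(i-1)) read
  1·M_0 + 4·M_1 + 1·M_2 = 6(Δ_1 - Δ_0) = 36
  1·M_1 + 4·M_2 + 1·M_3 = 6(Δ_2 - Δ_1) = -36
Natural end conditions: M_0 = M_3 = 0.
Solving the tridiagonal system: M_0 = 0, M_1 = 12, M_2 = -12, M_3 = 0.
On [3, 4], with s_1(t) = a_1 + b_1·(t - 3) + c_1·(t - 3)² + d_1·(t - 3)³: c_1 = M_1/2 = 6, d_1 = (M_2 - M_1)/(6h_1) = -4, b_1 = Δ_1 - h_1(2M_1 + M_2)/6 = -1.

-1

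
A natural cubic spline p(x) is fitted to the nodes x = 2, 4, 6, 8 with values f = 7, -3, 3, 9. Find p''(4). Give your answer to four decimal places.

Let M_i = p''(x_i). Step sizes h_i = 2, 2, 2; slopes of the chords Δ_i = (y_(i+1) - y_i)/h_i = -5, 3, 3.
  2·M_0 + 8·M_1 + 2·M_2 = 6(Δ_1 - Δ_0) = 48
  2·M_1 + 8·M_2 + 2·M_3 = 6(Δ_2 - Δ_1) = 0
Natural end conditions: M_0 = M_3 = 0.
Solving the tridiagonal system: M_0 = 0, M_1 = 32/5, M_2 = -8/5, M_3 = 0.

6.4000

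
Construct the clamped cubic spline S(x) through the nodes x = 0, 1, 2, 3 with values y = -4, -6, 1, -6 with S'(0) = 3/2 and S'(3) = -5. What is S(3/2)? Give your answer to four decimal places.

-2.1458

With σ_i denoting the second derivative at x_i, h_i = 1, 1, 1, and Δ_i = (y_(i+1) − y_i)/h_i = -2, 7, -7:
  1·σ_0 + 4·σ_1 + 1·σ_2 = 6(Δ_1 - Δ_0) = 54
  1·σ_1 + 4·σ_2 + 1·σ_3 = 6(Δ_2 - Δ_1) = -84
Clamped end conditions give two more equations: 2h_0·σ_0 + h_0·σ_1 = 6(Δ_0 - S'(0)) = -21 and h_2·σ_2 + 2h_2·σ_3 = 6(S'(3) - Δ_2) = 12.
Hence σ_0 = -368/15, σ_1 = 421/15, σ_2 = -506/15, σ_3 = 343/15.
On [1, 2], S(x) = -6 + 49/15·(x - 1) + 421/30·(x - 1)² - 103/10·(x - 1)³.
With (x - 1) = 1/2: S(3/2) = -103/48.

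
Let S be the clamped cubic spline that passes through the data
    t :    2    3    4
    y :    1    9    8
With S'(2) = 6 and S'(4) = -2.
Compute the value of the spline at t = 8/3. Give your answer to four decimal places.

6.7407

Write m_i for S''(x_i). With h_i = 1, 1 and divided differences Δ_i = 8, -1, the continuity of S' gives the tridiagonal system
  1·m_0 + 4·m_1 + 1·m_2 = 6(Δ_1 - Δ_0) = -54
Clamped end conditions give two more equations: 2h_0·m_0 + h_0·m_1 = 6(Δ_0 - S'(2)) = 12 and h_1·m_1 + 2h_1·m_2 = 6(S'(4) - Δ_1) = -6.
Hence m_0 = 31/2, m_1 = -19, m_2 = 13/2.
On [2, 3], S(t) = 1 + 6·(t - 2) + 31/4·(t - 2)² - 23/4·(t - 2)³.
With (t - 2) = 2/3: S(8/3) = 182/27.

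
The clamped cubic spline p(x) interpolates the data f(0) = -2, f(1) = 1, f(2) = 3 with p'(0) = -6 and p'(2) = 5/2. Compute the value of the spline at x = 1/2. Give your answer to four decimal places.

Let m_i = p''(x_i). Step sizes h_i = 1, 1; slopes of the chords Δ_i = (y_(i+1) - y_i)/h_i = 3, 2.
  1·m_0 + 4·m_1 + 1·m_2 = 6(Δ_1 - Δ_0) = -6
Clamped end conditions give two more equations: 2h_0·m_0 + h_0·m_1 = 6(Δ_0 - p'(0)) = 54 and h_1·m_1 + 2h_1·m_2 = 6(p'(2) - Δ_1) = 3.
Solving: m_0 = 131/4, m_1 = -23/2, m_2 = 29/4.
On [0, 1], p(x) = -2 - 6·x + 131/8·x² - 59/8·x³.
With x = 1/2: p(1/2) = -117/64.

-1.8281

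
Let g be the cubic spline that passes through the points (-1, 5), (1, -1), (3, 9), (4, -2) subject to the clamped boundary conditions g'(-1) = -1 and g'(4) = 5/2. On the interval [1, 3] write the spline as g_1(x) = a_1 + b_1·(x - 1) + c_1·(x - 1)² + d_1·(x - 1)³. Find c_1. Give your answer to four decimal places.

Let M_i = g''(x_i). Step sizes h_i = 2, 2, 1; slopes of the chords Δ_i = (y_(i+1) - y_i)/h_i = -3, 5, -11.
  2·M_0 + 8·M_1 + 2·M_2 = 6(Δ_1 - Δ_0) = 48
  2·M_1 + 6·M_2 + 1·M_3 = 6(Δ_2 - Δ_1) = -96
Clamped end conditions give two more equations: 2h_0·M_0 + h_0·M_1 = 6(Δ_0 - g'(-1)) = -12 and h_2·M_2 + 2h_2·M_3 = 6(g'(4) - Δ_2) = 81.
Solving the tridiagonal system: M_0 = -259/23, M_1 = 380/23, M_2 = -709/23, M_3 = 1286/23.
On [1, 3], with g_1(x) = a_1 + b_1·(x - 1) + c_1·(x - 1)² + d_1·(x - 1)³: c_1 = M_1/2 = 190/23, d_1 = (M_2 - M_1)/(6h_1) = -363/92, b_1 = Δ_1 - h_1(2M_1 + M_2)/6 = 98/23.

8.2609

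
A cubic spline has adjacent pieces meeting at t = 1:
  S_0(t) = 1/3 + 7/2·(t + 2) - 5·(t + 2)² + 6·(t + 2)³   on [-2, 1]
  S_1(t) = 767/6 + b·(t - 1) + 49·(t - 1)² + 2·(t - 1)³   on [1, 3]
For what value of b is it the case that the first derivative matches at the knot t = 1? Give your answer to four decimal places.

135.5000

S_0'(t) = 7/2 - 10·(t + 2) + 18·(t + 2)², so S_0'(1) = 271/2. On the right, S_1'(1) = b, so b = 271/2.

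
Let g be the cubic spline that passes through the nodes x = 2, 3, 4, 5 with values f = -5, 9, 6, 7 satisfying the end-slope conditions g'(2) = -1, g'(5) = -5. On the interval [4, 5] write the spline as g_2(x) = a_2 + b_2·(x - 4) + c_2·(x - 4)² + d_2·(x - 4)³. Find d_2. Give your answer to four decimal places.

-9.5333

Let σ_i = g''(x_i). Step sizes h_i = 1, 1, 1; slopes of the chords Δ_i = (y_(i+1) - y_i)/h_i = 14, -3, 1.
  1·σ_0 + 4·σ_1 + 1·σ_2 = 6(Δ_1 - Δ_0) = -102
  1·σ_1 + 4·σ_2 + 1·σ_3 = 6(Δ_2 - Δ_1) = 24
Clamped end conditions give two more equations: 2h_0·σ_0 + h_0·σ_1 = 6(Δ_0 - g'(2)) = 90 and h_2·σ_2 + 2h_2·σ_3 = 6(g'(5) - Δ_2) = -36.
Forward elimination and back-substitution give σ_0 = 1046/15, σ_1 = -742/15, σ_2 = 392/15, σ_3 = -466/15.
On [4, 5], with g_2(x) = a_2 + b_2·(x - 4) + c_2·(x - 4)² + d_2·(x - 4)³: c_2 = σ_2/2 = 196/15, d_2 = (σ_3 - σ_2)/(6h_2) = -143/15, b_2 = Δ_2 - h_2(2σ_2 + σ_3)/6 = -38/15.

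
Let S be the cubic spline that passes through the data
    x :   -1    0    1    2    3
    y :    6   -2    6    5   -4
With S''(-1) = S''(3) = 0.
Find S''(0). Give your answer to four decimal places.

Write m_i for S''(x_i). With h_i = 1, 1, 1, 1 and divided differences Δ_i = -8, 8, -1, -9, the continuity of S' gives the tridiagonal system
  1·m_0 + 4·m_1 + 1·m_2 = 6(Δ_1 - Δ_0) = 96
  1·m_1 + 4·m_2 + 1·m_3 = 6(Δ_2 - Δ_1) = -54
  1·m_2 + 4·m_3 + 1·m_4 = 6(Δ_3 - Δ_2) = -48
Natural end conditions: m_0 = m_4 = 0.
Hence m_0 = 0, m_1 = 201/7, m_2 = -132/7, m_3 = -51/7, m_4 = 0.

28.7143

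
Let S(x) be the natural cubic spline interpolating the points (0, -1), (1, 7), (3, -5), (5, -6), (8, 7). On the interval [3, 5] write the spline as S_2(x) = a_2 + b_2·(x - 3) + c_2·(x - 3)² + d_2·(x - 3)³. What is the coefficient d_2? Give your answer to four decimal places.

-0.5545

Write σ_i for S''(x_i). With h_i = 1, 2, 2, 3 and divided differences Δ_i = 8, -6, -1/2, 13/3, the continuity of S' gives the tridiagonal system
  1·σ_0 + 6·σ_1 + 2·σ_2 = 6(Δ_1 - Δ_0) = -84
  2·σ_1 + 8·σ_2 + 2·σ_3 = 6(Δ_2 - Δ_1) = 33
  2·σ_2 + 10·σ_3 + 3·σ_4 = 6(Δ_3 - Δ_2) = 29
Natural end conditions: σ_0 = σ_4 = 0.
Hence σ_0 = 0, σ_1 = -433/26, σ_2 = 207/26, σ_3 = 17/13, σ_4 = 0.
On [3, 5], with S_2(x) = a_2 + b_2·(x - 3) + c_2·(x - 3)² + d_2·(x - 3)³: c_2 = σ_2/2 = 207/52, d_2 = (σ_3 - σ_2)/(6h_2) = -173/312, b_2 = Δ_2 - h_2(2σ_2 + σ_3)/6 = -487/78.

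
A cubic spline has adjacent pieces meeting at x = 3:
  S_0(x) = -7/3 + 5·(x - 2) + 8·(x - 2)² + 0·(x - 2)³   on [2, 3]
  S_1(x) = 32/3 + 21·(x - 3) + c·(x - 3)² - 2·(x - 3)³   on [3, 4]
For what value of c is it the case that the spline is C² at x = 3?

8

S_0''(x) = 16 + 0·(x - 2), so S_0''(3) = 16. On the right, S_1''(3) = 2c, so c = 8.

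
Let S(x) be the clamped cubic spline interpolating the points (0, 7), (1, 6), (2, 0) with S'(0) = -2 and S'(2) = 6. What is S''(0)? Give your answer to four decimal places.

14.5000

With M_i denoting the second derivative at x_i, h_i = 1, 1, and Δ_i = (y_(i+1) − y_i)/h_i = -1, -6:
  1·M_0 + 4·M_1 + 1·M_2 = 6(Δ_1 - Δ_0) = -30
Clamped end conditions give two more equations: 2h_0·M_0 + h_0·M_1 = 6(Δ_0 - S'(0)) = 6 and h_1·M_1 + 2h_1·M_2 = 6(S'(2) - Δ_1) = 72.
Solving: M_0 = 29/2, M_1 = -23, M_2 = 95/2.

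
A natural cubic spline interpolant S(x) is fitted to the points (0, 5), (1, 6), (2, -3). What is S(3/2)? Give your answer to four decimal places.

2.4375

With M_i denoting the second derivative at x_i, h_i = 1, 1, and Δ_i = (y_(i+1) − y_i)/h_i = 1, -9:
  1·M_0 + 4·M_1 + 1·M_2 = 6(Δ_1 - Δ_0) = -60
Natural end conditions: M_0 = M_2 = 0.
Hence M_0 = 0, M_1 = -15, M_2 = 0.
On [1, 2], S(x) = 6 - 4·(x - 1) - 15/2·(x - 1)² + 5/2·(x - 1)³.
With (x - 1) = 1/2: S(3/2) = 39/16.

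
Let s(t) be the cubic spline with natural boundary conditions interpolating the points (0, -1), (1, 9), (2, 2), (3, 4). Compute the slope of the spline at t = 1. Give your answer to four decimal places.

Write σ_i for s''(x_i). With h_i = 1, 1, 1 and divided differences Δ_i = 10, -7, 2, the continuity of s' gives the tridiagonal system
  1·σ_0 + 4·σ_1 + 1·σ_2 = 6(Δ_1 - Δ_0) = -102
  1·σ_1 + 4·σ_2 + 1·σ_3 = 6(Δ_2 - Δ_1) = 54
Natural end conditions: σ_0 = σ_3 = 0.
Hence σ_0 = 0, σ_1 = -154/5, σ_2 = 106/5, σ_3 = 0.
On [1, 2], s'(t) = b_1 + 2c_1·(t - 1) + 3d_1·(t - 1)² with b_1 = Δ_1 - h_1(2σ_1 + σ_2)/6 = -4/15, c_1 = σ_1/2 = -77/5, d_1 = (σ_2 - σ_1)/(6h_1) = 26/3. So s'(1) = -4/15.

-0.2667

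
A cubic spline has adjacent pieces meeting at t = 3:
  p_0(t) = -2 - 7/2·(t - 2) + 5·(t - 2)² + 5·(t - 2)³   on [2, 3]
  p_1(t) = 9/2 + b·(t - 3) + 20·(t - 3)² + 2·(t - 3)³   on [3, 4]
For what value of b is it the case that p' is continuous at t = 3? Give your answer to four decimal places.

21.5000

p_0'(t) = -7/2 + 10·(t - 2) + 15·(t - 2)², so p_0'(3) = 43/2. On the right, p_1'(3) = b, so b = 43/2.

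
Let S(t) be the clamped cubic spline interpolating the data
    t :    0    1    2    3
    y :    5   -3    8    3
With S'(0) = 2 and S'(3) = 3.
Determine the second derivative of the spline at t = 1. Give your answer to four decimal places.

55.4667

Put M_i = S'' at the i-th knot. Here h = (1, 1, 1) and Δ = (-8, 11, -5), so the interior equations h_(i-1)·M_(i-1) + 2(h_(i-1)+h_i)·M_i + h_i·M_(i+1) = 6(Δ_i − Δ_(i-1)) read
  1·M_0 + 4·M_1 + 1·M_2 = 6(Δ_1 - Δ_0) = 114
  1·M_1 + 4·M_2 + 1·M_3 = 6(Δ_2 - Δ_1) = -96
Clamped end conditions give two more equations: 2h_0·M_0 + h_0·M_1 = 6(Δ_0 - S'(0)) = -60 and h_2·M_2 + 2h_2·M_3 = 6(S'(3) - Δ_2) = 48.
Solving the tridiagonal system: M_0 = -866/15, M_1 = 832/15, M_2 = -752/15, M_3 = 736/15.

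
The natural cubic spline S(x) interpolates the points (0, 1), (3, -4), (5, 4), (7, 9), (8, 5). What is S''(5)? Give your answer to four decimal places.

Let σ_i = S''(x_i). Step sizes h_i = 3, 2, 2, 1; slopes of the chords Δ_i = (y_(i+1) - y_i)/h_i = -5/3, 4, 5/2, -4.
  3·σ_0 + 10·σ_1 + 2·σ_2 = 6(Δ_1 - Δ_0) = 34
  2·σ_1 + 8·σ_2 + 2·σ_3 = 6(Δ_2 - Δ_1) = -9
  2·σ_2 + 6·σ_3 + 1·σ_4 = 6(Δ_3 - Δ_2) = -39
Natural end conditions: σ_0 = σ_4 = 0.
Forward elimination and back-substitution give σ_0 = 0, σ_1 = 181/52, σ_2 = -21/52, σ_3 = -331/52, σ_4 = 0.

-0.4038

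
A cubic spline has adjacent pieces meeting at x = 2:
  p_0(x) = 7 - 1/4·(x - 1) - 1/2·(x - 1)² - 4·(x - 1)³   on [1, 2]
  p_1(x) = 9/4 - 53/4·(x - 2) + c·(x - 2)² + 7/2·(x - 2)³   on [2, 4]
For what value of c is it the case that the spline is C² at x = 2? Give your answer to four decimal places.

p_0''(x) = -1 - 24·(x - 1), so p_0''(2) = -25. On the right, p_1''(2) = 2c, so c = -25/2.

-12.5000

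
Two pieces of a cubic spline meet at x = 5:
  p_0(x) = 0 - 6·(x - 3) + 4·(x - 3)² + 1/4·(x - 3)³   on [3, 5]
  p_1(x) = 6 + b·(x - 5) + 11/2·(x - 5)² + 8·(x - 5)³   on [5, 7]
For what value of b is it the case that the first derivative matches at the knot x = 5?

13

p_0'(x) = -6 + 8·(x - 3) + 3/4·(x - 3)², so p_0'(5) = 13. On the right, p_1'(5) = b, so b = 13.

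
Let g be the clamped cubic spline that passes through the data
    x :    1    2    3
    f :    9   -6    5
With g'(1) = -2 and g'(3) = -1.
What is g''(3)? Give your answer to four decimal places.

-74.5000

With m_i denoting the second derivative at x_i, h_i = 1, 1, and Δ_i = (y_(i+1) − y_i)/h_i = -15, 11:
  1·m_0 + 4·m_1 + 1·m_2 = 6(Δ_1 - Δ_0) = 156
Clamped end conditions give two more equations: 2h_0·m_0 + h_0·m_1 = 6(Δ_0 - g'(1)) = -78 and h_1·m_1 + 2h_1·m_2 = 6(g'(3) - Δ_1) = -72.
Forward elimination and back-substitution give m_0 = -155/2, m_1 = 77, m_2 = -149/2.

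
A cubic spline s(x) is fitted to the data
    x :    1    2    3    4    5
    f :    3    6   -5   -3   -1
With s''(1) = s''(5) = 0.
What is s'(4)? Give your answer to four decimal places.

4.3571

Put M_i = s'' at the i-th knot. Here h = (1, 1, 1, 1) and Δ = (3, -11, 2, 2), so the interior equations h_(i-1)·M_(i-1) + 2(h_(i-1)+h_i)·M_i + h_i·M_(i+1) = 6(Δ_i − Δ_(i-1)) read
  1·M_0 + 4·M_1 + 1·M_2 = 6(Δ_1 - Δ_0) = -84
  1·M_1 + 4·M_2 + 1·M_3 = 6(Δ_2 - Δ_1) = 78
  1·M_2 + 4·M_3 + 1·M_4 = 6(Δ_3 - Δ_2) = 0
Natural end conditions: M_0 = M_4 = 0.
Solving: M_0 = 0, M_1 = -393/14, M_2 = 198/7, M_3 = -99/14, M_4 = 0.
On [4, 5], s'(x) = b_3 + 2c_3·(x - 4) + 3d_3·(x - 4)² with b_3 = Δ_3 - h_3(2M_3 + M_4)/6 = 61/14, c_3 = M_3/2 = -99/28, d_3 = (M_4 - M_3)/(6h_3) = 33/28. So s'(4) = 61/14.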